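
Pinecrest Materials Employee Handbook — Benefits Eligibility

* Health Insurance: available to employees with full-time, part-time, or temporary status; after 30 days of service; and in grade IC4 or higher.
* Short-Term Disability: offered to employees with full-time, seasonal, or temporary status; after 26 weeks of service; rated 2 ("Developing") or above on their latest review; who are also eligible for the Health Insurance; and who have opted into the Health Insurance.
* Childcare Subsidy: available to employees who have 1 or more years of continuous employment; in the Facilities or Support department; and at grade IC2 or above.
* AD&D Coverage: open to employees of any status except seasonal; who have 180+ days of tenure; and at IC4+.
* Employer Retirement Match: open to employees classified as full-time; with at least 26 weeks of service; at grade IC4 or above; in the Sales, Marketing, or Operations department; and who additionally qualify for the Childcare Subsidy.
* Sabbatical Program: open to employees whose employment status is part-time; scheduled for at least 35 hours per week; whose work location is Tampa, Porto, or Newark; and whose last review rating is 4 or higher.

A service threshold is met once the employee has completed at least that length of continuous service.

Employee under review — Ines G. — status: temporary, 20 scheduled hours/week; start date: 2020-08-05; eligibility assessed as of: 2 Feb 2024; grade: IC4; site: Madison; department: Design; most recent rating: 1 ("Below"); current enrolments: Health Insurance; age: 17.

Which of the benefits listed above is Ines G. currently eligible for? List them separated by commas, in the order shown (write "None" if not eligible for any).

Service from 2020-08-05 to 2 Feb 2024: 1276 days.
Health Insurance — status temporary ✓; service 1276 days ≥ 30 days ✓; grade IC4 ≥ IC4 ✓ → eligible.
Short-Term Disability — status temporary ✓; service 1276 days ≥ 26 weeks (≈182 days) ✓; rating 1 < 2 ✗ → not eligible.
Childcare Subsidy — service 1276 days ≥ 1 year (≈365 days) ✓; dept Design ✗ → not eligible.
AD&D Coverage — status temporary ✓ (not excluded); service 1276 days ≥ 180 days ✓; grade IC4 ≥ IC4 ✓ → eligible.
Employer Retirement Match — status temporary ✗ (requires full-time) → not eligible.
Sabbatical Program — status temporary ✗ (requires part-time) → not eligible.

Health Insurance, AD&D Coverage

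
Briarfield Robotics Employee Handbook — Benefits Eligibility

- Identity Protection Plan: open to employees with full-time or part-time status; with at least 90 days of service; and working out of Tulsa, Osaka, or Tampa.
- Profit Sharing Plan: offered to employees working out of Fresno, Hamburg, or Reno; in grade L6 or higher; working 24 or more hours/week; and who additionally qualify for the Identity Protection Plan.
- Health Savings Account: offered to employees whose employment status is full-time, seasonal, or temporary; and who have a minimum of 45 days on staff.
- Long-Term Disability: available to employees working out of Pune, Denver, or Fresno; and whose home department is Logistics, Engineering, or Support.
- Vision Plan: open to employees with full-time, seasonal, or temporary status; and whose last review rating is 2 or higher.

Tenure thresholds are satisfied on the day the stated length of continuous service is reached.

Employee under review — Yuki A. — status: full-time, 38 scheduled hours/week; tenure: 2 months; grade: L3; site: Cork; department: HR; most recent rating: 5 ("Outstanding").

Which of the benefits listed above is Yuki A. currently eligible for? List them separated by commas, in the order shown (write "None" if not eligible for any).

Health Savings Account, Vision Plan

Identity Protection Plan — status full-time ✓; service 2 months < 90 days ✗ → not eligible.
Profit Sharing Plan — site Cork ✗ (not Fresno, Hamburg, or Reno) → not eligible.
Health Savings Account — status full-time ✓; service 2 months ≥ 45 days ✓ → eligible.
Long-Term Disability — site Cork ✗ (not Pune, Denver, or Fresno) → not eligible.
Vision Plan — status full-time ✓; rating 5 ≥ 2 ✓ → eligible.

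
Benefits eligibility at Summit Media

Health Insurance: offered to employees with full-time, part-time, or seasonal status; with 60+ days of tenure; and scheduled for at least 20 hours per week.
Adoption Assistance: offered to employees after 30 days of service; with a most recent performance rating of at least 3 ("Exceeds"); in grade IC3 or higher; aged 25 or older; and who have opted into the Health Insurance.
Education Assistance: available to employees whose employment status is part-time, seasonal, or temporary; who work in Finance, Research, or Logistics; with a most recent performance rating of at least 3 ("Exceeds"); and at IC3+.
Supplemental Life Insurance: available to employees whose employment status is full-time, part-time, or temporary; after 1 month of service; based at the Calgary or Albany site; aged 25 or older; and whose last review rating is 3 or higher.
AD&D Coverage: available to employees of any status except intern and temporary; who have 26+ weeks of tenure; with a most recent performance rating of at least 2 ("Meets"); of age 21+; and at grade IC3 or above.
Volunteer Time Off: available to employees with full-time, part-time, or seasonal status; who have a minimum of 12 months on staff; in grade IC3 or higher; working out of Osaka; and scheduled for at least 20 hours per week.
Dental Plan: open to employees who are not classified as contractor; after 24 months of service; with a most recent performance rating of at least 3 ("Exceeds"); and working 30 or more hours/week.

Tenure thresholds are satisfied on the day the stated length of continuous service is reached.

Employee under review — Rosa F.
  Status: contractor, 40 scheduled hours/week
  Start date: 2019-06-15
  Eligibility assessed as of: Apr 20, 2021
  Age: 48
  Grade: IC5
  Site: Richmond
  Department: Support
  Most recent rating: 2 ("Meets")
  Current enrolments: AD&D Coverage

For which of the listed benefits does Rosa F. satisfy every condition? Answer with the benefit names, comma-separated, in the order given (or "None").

AD&D Coverage

Service from 2019-06-15 to Apr 20, 2021: 675 days.
Health Insurance — status contractor ✗ (requires full-time, part-time, or seasonal) → not eligible.
Adoption Assistance — service 675 days ≥ 30 days ✓; rating 2 < 3 ✗ → not eligible.
Education Assistance — status contractor ✗ (requires part-time, seasonal, or temporary) → not eligible.
Supplemental Life Insurance — status contractor ✗ (requires full-time, part-time, or temporary) → not eligible.
AD&D Coverage — status contractor ✓ (not excluded); service 675 days ≥ 26 weeks (≈182 days) ✓; rating 2 ≥ 2 ✓; age 48 ≥ 21 ✓; grade IC5 ≥ IC3 ✓ → eligible.
Volunteer Time Off — status contractor ✗ (requires full-time, part-time, or seasonal) → not eligible.
Dental Plan — status contractor ✗ (excluded) → not eligible.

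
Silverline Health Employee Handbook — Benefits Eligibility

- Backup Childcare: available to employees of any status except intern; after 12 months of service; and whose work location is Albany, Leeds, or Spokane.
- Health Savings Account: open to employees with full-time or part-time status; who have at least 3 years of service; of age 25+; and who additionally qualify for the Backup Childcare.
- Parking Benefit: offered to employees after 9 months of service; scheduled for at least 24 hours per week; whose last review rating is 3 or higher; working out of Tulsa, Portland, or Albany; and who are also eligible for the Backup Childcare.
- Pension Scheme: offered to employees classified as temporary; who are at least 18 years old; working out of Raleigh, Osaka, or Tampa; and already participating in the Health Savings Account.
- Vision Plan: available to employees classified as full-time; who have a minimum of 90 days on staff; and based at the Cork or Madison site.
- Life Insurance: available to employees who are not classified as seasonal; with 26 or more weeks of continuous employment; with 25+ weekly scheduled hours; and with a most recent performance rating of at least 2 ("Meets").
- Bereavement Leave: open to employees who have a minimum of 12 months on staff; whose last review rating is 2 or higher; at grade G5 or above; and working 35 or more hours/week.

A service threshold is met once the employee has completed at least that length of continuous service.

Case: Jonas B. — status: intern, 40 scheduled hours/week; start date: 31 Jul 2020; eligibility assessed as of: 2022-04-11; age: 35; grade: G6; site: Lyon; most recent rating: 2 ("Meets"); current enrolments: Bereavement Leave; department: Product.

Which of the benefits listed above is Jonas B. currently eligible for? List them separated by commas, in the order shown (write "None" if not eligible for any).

Life Insurance, Bereavement Leave

Service from 31 Jul 2020 to 2022-04-11: 619 days.
Backup Childcare — status intern ✗ (excluded) → not eligible.
Health Savings Account — status intern ✗ (requires full-time or part-time) → not eligible.
Parking Benefit — service 619 days ≥ 9 months (≈270 days) ✓; 40 hrs/wk ≥ 24 ✓; rating 2 < 3 ✗ → not eligible.
Pension Scheme — status intern ✗ (requires temporary) → not eligible.
Vision Plan — status intern ✗ (requires full-time) → not eligible.
Life Insurance — status intern ✓ (not excluded); service 619 days ≥ 26 weeks (≈182 days) ✓; 40 hrs/wk ≥ 25 ✓; rating 2 ≥ 2 ✓ → eligible.
Bereavement Leave — service 619 days ≥ 12 months (≈360 days) ✓; rating 2 ≥ 2 ✓; grade G6 ≥ G5 ✓; 40 hrs/wk ≥ 35 ✓ → eligible.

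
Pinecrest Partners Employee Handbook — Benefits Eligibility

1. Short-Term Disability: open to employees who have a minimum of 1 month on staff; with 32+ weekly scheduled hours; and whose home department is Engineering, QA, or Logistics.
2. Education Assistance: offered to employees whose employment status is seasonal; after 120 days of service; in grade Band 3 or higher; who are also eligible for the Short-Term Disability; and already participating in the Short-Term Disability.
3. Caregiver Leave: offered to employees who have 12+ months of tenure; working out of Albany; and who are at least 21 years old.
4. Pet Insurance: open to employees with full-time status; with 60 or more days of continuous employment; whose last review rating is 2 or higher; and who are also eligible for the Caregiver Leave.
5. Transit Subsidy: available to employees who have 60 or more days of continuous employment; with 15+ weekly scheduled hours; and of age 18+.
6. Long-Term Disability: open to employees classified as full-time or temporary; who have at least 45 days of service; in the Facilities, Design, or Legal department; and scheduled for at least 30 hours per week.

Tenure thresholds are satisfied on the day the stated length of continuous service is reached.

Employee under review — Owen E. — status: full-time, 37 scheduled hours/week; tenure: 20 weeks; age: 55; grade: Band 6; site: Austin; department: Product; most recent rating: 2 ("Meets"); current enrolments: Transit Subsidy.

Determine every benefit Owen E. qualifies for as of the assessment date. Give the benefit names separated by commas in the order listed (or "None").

Short-Term Disability — service 20 weeks ≥ 1 month (≈30 days) ✓; 37 hrs/wk ≥ 32 ✓; dept Product ✗ → not eligible.
Education Assistance — status full-time ✗ (requires seasonal) → not eligible.
Caregiver Leave — service 20 weeks < 12 months (≈360 days) ✗ → not eligible.
Pet Insurance — status full-time ✓; service 20 weeks ≥ 60 days ✓; rating 2 ≥ 2 ✓; not eligible for Caregiver Leave ✗ → not eligible.
Transit Subsidy — service 20 weeks ≥ 60 days ✓; 37 hrs/wk ≥ 15 ✓; age 55 ≥ 18 ✓ → eligible.
Long-Term Disability — status full-time ✓; service 20 weeks ≥ 45 days ✓; dept Product ✗ → not eligible.

Transit Subsidy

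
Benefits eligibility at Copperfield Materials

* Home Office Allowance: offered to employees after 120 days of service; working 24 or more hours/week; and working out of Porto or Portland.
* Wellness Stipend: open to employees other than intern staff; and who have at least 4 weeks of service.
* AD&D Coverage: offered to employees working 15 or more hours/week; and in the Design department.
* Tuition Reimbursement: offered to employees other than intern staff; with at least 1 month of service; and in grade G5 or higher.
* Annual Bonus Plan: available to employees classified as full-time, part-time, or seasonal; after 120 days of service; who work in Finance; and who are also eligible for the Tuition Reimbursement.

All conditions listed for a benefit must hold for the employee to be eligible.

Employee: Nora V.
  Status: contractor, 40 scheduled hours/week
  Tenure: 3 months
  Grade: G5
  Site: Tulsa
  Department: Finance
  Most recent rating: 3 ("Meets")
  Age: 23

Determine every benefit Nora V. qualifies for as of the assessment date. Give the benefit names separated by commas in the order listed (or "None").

Wellness Stipend, Tuition Reimbursement

Home Office Allowance — service 3 months < 120 days ✗ → not eligible.
Wellness Stipend — status contractor ✓ (not excluded); service 3 months ≥ 4 weeks (≈28 days) ✓ → eligible.
AD&D Coverage — 40 hrs/wk ≥ 15 ✓; dept Finance ✗ → not eligible.
Tuition Reimbursement — status contractor ✓ (not excluded); service 3 months ≥ 1 month ✓; grade G5 ≥ G5 ✓ → eligible.
Annual Bonus Plan — status contractor ✗ (requires full-time, part-time, or seasonal) → not eligible.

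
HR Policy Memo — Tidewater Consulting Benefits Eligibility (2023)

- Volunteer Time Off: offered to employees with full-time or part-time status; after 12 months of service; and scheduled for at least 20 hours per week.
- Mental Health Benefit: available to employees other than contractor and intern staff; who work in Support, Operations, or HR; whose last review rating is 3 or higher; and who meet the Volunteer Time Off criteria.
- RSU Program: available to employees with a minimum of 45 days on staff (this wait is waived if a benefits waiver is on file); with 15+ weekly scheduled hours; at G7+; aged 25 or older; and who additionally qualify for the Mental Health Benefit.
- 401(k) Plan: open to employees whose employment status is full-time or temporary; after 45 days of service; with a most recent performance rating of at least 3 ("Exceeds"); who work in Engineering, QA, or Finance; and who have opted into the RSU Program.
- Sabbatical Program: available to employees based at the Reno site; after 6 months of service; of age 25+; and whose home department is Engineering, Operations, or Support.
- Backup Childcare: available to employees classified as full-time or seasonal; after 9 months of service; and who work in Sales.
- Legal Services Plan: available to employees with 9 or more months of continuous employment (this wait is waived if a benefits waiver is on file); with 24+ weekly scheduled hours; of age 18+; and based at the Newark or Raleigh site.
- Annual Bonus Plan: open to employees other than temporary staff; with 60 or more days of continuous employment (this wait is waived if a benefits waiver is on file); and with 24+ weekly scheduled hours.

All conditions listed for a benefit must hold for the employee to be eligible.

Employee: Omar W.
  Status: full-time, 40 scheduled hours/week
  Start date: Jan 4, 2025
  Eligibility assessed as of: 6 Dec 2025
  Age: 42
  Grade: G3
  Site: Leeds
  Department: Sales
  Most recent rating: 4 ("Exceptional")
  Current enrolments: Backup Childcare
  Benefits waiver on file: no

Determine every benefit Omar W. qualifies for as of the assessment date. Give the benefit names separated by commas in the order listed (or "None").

Backup Childcare, Annual Bonus Plan

Service from Jan 4, 2025 to 6 Dec 2025: 336 days.
Volunteer Time Off — status full-time ✓; service 336 days < 12 months (≈360 days) ✗ → not eligible.
Mental Health Benefit — status full-time ✓ (not excluded); dept Sales ✗ → not eligible.
RSU Program — no waiver, service 336 days ≥ 45 days ✓; 40 hrs/wk ≥ 15 ✓; grade G3 < G7 ✗ → not eligible.
401(k) Plan — status full-time ✓; service 336 days ≥ 45 days ✓; rating 4 ≥ 3 ✓; dept Sales ✗ → not eligible.
Sabbatical Program — site Leeds ✗ (not Reno) → not eligible.
Backup Childcare — status full-time ✓; service 336 days ≥ 9 months (≈270 days) ✓; dept Sales ✓ → eligible.
Legal Services Plan — no waiver, service 336 days ≥ 9 months (≈270 days) ✓; 40 hrs/wk ≥ 24 ✓; age 42 ≥ 18 ✓; site Leeds ✗ (not Newark or Raleigh) → not eligible.
Annual Bonus Plan — status full-time ✓ (not excluded); no waiver, service 336 days ≥ 60 days ✓; 40 hrs/wk ≥ 24 ✓ → eligible.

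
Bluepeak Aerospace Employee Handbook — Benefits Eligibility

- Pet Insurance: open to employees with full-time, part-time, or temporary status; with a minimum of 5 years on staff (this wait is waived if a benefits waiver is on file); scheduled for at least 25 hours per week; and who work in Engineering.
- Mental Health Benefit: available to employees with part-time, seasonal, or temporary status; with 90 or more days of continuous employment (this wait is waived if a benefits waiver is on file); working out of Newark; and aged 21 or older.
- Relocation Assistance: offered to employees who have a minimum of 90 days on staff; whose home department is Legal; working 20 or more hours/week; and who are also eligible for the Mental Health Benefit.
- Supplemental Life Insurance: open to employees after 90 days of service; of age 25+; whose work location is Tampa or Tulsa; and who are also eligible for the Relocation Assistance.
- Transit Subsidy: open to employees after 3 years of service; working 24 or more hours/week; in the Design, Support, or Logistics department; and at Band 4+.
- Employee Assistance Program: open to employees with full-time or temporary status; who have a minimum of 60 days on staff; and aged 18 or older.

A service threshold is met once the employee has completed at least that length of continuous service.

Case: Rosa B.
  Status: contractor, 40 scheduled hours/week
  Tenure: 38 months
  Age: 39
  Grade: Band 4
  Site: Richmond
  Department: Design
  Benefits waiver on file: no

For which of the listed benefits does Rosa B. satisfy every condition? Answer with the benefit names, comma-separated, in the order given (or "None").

Pet Insurance — status contractor ✗ (requires full-time, part-time, or temporary) → not eligible.
Mental Health Benefit — status contractor ✗ (requires part-time, seasonal, or temporary) → not eligible.
Relocation Assistance — service 38 months ≥ 90 days ✓; dept Design ✗ → not eligible.
Supplemental Life Insurance — service 38 months ≥ 90 days ✓; age 39 ≥ 25 ✓; site Richmond ✗ (not Tampa or Tulsa) → not eligible.
Transit Subsidy — service 38 months ≥ 3 years (≈1095 days) ✓; 40 hrs/wk ≥ 24 ✓; dept Design ✓; grade Band 4 ≥ Band 4 ✓ → eligible.
Employee Assistance Program — status contractor ✗ (requires full-time or temporary) → not eligible.

Transit Subsidy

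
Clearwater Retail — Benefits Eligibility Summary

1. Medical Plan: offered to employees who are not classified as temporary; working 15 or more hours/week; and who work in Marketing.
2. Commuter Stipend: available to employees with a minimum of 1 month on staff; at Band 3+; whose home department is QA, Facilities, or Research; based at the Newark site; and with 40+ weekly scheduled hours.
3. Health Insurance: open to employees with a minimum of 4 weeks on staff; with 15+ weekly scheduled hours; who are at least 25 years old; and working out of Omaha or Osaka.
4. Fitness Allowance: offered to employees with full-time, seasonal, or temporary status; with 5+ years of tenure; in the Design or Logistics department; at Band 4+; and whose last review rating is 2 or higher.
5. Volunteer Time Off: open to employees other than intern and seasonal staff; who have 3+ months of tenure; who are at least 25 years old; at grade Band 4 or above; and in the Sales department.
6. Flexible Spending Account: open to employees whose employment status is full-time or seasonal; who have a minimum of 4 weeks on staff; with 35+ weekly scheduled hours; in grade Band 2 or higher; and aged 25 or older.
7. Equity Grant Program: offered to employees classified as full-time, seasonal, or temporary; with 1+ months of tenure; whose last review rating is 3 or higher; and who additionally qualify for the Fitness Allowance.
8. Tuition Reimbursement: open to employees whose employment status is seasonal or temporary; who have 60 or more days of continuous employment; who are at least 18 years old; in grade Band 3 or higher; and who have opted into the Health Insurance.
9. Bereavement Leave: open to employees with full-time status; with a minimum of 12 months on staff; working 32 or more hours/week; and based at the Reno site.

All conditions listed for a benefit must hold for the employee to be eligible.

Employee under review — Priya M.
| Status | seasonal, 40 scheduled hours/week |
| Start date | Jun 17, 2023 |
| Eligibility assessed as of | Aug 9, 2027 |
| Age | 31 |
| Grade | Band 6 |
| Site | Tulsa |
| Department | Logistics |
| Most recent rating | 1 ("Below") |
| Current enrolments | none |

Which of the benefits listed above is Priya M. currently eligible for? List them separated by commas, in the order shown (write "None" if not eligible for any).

Service from Jun 17, 2023 to Aug 9, 2027: 1514 days.
Medical Plan — status seasonal ✓ (not excluded); 40 hrs/wk ≥ 15 ✓; dept Logistics ✗ → not eligible.
Commuter Stipend — service 1514 days ≥ 1 month (≈30 days) ✓; grade Band 6 ≥ Band 3 ✓; dept Logistics ✗ → not eligible.
Health Insurance — service 1514 days ≥ 4 weeks (≈28 days) ✓; 40 hrs/wk ≥ 15 ✓; age 31 ≥ 25 ✓; site Tulsa ✗ (not Omaha or Osaka) → not eligible.
Fitness Allowance — status seasonal ✓; service 1514 days < 5 years (≈1825 days) ✗ → not eligible.
Volunteer Time Off — status seasonal ✗ (excluded) → not eligible.
Flexible Spending Account — status seasonal ✓; service 1514 days ≥ 4 weeks (≈28 days) ✓; 40 hrs/wk ≥ 35 ✓; grade Band 6 ≥ Band 2 ✓; age 31 ≥ 25 ✓ → eligible.
Equity Grant Program — status seasonal ✓; service 1514 days ≥ 1 month (≈30 days) ✓; rating 1 < 3 ✗ → not eligible.
Tuition Reimbursement — status seasonal ✓; service 1514 days ≥ 60 days ✓; age 31 ≥ 18 ✓; grade Band 6 ≥ Band 3 ✓; not enrolled in Health Insurance ✗ → not eligible.
Bereavement Leave — status seasonal ✗ (requires full-time) → not eligible.

Flexible Spending Account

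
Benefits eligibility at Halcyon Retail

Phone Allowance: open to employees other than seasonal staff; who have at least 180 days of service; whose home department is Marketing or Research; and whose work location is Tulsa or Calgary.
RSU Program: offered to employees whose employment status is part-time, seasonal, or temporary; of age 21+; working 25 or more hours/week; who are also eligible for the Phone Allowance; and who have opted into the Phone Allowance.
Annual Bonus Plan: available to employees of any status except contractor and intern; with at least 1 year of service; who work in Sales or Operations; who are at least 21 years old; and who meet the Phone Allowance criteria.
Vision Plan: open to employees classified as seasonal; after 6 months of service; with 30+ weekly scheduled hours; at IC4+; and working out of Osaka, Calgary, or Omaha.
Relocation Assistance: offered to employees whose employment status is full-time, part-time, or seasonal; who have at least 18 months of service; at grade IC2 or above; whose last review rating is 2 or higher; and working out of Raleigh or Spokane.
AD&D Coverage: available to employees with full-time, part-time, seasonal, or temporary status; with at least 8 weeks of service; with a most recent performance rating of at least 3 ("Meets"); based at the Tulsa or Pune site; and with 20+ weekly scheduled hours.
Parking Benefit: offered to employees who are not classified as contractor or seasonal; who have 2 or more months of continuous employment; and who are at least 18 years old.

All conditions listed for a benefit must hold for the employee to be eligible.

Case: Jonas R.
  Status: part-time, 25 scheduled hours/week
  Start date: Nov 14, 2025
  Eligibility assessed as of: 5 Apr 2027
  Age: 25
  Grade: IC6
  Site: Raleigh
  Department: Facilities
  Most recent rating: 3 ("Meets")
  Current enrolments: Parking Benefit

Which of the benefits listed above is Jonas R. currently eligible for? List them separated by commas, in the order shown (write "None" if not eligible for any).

Parking Benefit

Service from Nov 14, 2025 to 5 Apr 2027: 507 days.
Phone Allowance — status part-time ✓ (not excluded); service 507 days ≥ 180 days ✓; dept Facilities ✗ → not eligible.
RSU Program — status part-time ✓; age 25 ≥ 21 ✓; 25 hrs/wk ≥ 25 ✓; not eligible for Phone Allowance ✗ → not eligible.
Annual Bonus Plan — status part-time ✓ (not excluded); service 507 days ≥ 1 year (≈365 days) ✓; dept Facilities ✗ → not eligible.
Vision Plan — status part-time ✗ (requires seasonal) → not eligible.
Relocation Assistance — status part-time ✓; service 507 days < 18 months (≈540 days) ✗ → not eligible.
AD&D Coverage — status part-time ✓; service 507 days ≥ 8 weeks (≈56 days) ✓; rating 3 ≥ 3 ✓; site Raleigh ✗ (not Tulsa or Pune) → not eligible.
Parking Benefit — status part-time ✓ (not excluded); service 507 days ≥ 2 months (≈60 days) ✓; age 25 ≥ 18 ✓ → eligible.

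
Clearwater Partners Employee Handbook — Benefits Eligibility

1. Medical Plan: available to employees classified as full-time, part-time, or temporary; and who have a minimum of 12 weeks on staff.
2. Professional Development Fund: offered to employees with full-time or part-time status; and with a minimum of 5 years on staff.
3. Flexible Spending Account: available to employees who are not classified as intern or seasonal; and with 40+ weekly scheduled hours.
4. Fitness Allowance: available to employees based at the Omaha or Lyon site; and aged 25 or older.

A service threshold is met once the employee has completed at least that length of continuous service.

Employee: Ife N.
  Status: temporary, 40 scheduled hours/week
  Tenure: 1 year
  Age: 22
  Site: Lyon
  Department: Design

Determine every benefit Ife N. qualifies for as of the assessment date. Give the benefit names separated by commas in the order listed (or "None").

Medical Plan, Flexible Spending Account

Medical Plan — status temporary ✓; service 1 year ≥ 12 weeks (≈84 days) ✓ → eligible.
Professional Development Fund — status temporary ✗ (requires full-time or part-time) → not eligible.
Flexible Spending Account — status temporary ✓ (not excluded); 40 hrs/wk ≥ 40 ✓ → eligible.
Fitness Allowance — site Lyon ✓; age 22 < 25 ✗ → not eligible.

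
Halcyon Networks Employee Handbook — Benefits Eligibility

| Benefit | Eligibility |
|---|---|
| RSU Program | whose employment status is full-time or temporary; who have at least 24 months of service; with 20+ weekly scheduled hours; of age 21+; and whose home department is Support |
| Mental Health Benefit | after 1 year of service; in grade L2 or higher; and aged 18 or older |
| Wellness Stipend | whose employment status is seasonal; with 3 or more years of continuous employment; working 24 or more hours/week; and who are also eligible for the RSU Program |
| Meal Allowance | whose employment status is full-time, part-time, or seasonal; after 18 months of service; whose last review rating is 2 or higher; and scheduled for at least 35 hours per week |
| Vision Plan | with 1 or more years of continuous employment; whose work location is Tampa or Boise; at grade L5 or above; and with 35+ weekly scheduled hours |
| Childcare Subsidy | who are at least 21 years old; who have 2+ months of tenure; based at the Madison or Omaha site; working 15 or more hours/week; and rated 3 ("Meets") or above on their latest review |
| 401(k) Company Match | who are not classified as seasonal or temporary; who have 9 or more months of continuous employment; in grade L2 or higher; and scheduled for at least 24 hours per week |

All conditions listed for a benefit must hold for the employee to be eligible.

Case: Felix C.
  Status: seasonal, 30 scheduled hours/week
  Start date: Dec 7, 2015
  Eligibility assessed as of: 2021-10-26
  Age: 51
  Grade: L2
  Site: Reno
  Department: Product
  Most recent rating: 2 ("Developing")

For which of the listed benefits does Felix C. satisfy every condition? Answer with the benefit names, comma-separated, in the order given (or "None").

Mental Health Benefit

Service from Dec 7, 2015 to 2021-10-26: 2150 days.
RSU Program — status seasonal ✗ (requires full-time or temporary) → not eligible.
Mental Health Benefit — service 2150 days ≥ 1 year (≈365 days) ✓; grade L2 ≥ L2 ✓; age 51 ≥ 18 ✓ → eligible.
Wellness Stipend — status seasonal ✓; service 2150 days ≥ 3 years (≈1095 days) ✓; 30 hrs/wk ≥ 24 ✓; not eligible for RSU Program ✗ → not eligible.
Meal Allowance — status seasonal ✓; service 2150 days ≥ 18 months (≈540 days) ✓; rating 2 ≥ 2 ✓; 30 hrs/wk < 35 ✗ → not eligible.
Vision Plan — service 2150 days ≥ 1 year (≈365 days) ✓; site Reno ✗ (not Tampa or Boise) → not eligible.
Childcare Subsidy — age 51 ≥ 21 ✓; service 2150 days ≥ 2 months (≈60 days) ✓; site Reno ✗ (not Madison or Omaha) → not eligible.
401(k) Company Match — status seasonal ✗ (excluded) → not eligible.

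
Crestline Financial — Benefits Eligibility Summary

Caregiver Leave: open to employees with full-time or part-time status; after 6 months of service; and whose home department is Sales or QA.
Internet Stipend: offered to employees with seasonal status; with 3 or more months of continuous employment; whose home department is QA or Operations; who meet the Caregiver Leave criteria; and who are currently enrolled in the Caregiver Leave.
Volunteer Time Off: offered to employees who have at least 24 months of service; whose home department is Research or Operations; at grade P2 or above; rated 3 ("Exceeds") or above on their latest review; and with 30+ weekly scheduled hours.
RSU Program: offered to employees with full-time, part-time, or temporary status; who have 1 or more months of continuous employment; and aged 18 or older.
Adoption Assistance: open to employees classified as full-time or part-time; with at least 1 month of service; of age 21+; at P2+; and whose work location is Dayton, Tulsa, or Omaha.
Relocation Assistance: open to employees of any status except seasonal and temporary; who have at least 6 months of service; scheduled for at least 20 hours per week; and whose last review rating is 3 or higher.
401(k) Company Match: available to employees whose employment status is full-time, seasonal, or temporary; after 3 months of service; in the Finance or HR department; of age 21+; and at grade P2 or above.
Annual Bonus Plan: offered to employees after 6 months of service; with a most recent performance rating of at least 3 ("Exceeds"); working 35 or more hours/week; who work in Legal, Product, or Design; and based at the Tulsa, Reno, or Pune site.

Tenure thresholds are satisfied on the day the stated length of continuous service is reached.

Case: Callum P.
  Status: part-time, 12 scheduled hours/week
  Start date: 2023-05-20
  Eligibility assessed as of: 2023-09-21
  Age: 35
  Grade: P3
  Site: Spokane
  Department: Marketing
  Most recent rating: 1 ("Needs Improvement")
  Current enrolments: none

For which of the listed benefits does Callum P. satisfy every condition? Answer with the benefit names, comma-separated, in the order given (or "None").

Service from 2023-05-20 to 2023-09-21: 124 days.
Caregiver Leave — status part-time ✓; service 124 days < 6 months (≈180 days) ✗ → not eligible.
Internet Stipend — status part-time ✗ (requires seasonal) → not eligible.
Volunteer Time Off — service 124 days < 24 months (≈720 days) ✗ → not eligible.
RSU Program — status part-time ✓; service 124 days ≥ 1 month (≈30 days) ✓; age 35 ≥ 18 ✓ → eligible.
Adoption Assistance — status part-time ✓; service 124 days ≥ 1 month (≈30 days) ✓; age 35 ≥ 21 ✓; grade P3 ≥ P2 ✓; site Spokane ✗ (not Dayton, Tulsa, or Omaha) → not eligible.
Relocation Assistance — status part-time ✓ (not excluded); service 124 days < 6 months (≈180 days) ✗ → not eligible.
401(k) Company Match — status part-time ✗ (requires full-time, seasonal, or temporary) → not eligible.
Annual Bonus Plan — service 124 days < 6 months (≈180 days) ✗ → not eligible.

RSU Program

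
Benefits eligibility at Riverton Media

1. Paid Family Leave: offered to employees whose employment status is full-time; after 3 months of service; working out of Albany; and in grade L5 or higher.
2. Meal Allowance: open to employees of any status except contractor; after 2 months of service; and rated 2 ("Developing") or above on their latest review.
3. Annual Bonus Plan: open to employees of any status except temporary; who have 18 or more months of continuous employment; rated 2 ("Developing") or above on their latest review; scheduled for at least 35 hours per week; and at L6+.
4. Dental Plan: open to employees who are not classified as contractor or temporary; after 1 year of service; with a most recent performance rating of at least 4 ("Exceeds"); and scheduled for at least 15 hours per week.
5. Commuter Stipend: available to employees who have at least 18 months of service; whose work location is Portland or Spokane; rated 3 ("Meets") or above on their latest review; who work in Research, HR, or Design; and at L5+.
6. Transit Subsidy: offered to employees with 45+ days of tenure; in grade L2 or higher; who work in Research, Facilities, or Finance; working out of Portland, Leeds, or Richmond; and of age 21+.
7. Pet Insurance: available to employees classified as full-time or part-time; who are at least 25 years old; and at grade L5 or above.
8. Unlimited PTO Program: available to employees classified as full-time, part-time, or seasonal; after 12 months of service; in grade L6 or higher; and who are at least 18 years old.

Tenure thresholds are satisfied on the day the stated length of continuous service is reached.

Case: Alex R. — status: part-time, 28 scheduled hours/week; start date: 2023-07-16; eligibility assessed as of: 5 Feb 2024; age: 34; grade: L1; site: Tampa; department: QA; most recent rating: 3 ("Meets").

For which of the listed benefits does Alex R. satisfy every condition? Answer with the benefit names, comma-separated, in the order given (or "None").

Meal Allowance

Service from 2023-07-16 to 5 Feb 2024: 204 days.
Paid Family Leave — status part-time ✗ (requires full-time) → not eligible.
Meal Allowance — status part-time ✓ (not excluded); service 204 days ≥ 2 months (≈60 days) ✓; rating 3 ≥ 2 ✓ → eligible.
Annual Bonus Plan — status part-time ✓ (not excluded); service 204 days < 18 months (≈540 days) ✗ → not eligible.
Dental Plan — status part-time ✓ (not excluded); service 204 days < 1 year (≈365 days) ✗ → not eligible.
Commuter Stipend — service 204 days < 18 months (≈540 days) ✗ → not eligible.
Transit Subsidy — service 204 days ≥ 45 days ✓; grade L1 < L2 ✗ → not eligible.
Pet Insurance — status part-time ✓; age 34 ≥ 25 ✓; grade L1 < L5 ✗ → not eligible.
Unlimited PTO Program — status part-time ✓; service 204 days < 12 months (≈360 days) ✗ → not eligible.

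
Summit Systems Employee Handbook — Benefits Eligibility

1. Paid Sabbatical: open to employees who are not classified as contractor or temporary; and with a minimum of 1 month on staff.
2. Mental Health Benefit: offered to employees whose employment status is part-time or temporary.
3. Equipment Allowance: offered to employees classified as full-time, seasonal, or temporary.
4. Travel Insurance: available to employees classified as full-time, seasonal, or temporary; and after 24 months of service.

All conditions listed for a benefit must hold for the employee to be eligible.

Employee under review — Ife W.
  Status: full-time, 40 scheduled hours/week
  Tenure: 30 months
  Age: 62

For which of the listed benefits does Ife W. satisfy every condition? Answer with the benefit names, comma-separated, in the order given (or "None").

Paid Sabbatical — status full-time ✓ (not excluded); service 30 months ≥ 1 month ✓ → eligible.
Mental Health Benefit — status full-time ✗ (requires part-time or temporary) → not eligible.
Equipment Allowance — status full-time ✓ → eligible.
Travel Insurance — status full-time ✓; service 30 months ≥ 24 months ✓ → eligible.

Paid Sabbatical, Equipment Allowance, Travel Insurance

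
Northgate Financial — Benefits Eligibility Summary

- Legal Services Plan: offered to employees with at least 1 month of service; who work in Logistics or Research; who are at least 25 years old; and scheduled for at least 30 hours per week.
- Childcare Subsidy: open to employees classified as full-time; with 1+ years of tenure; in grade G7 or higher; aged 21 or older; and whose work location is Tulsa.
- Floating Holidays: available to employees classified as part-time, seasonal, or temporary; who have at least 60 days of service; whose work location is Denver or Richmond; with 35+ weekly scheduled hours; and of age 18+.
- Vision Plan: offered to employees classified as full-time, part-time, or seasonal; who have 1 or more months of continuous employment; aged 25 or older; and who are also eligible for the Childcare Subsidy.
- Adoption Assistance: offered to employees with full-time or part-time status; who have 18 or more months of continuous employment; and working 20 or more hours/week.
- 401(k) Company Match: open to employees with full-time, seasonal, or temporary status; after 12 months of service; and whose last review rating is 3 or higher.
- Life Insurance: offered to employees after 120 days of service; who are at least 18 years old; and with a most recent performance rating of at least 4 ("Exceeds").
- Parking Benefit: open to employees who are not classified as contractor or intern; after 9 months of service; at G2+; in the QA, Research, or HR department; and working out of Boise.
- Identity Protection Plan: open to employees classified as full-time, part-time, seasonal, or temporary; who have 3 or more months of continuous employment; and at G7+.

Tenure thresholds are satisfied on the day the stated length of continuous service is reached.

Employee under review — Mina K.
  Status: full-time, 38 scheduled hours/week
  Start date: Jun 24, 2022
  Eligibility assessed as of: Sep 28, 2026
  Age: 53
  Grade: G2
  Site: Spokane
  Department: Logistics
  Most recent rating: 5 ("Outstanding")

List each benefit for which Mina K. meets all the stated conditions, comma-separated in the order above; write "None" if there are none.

Service from Jun 24, 2022 to Sep 28, 2026: 1557 days.
Legal Services Plan — service 1557 days ≥ 1 month (≈30 days) ✓; dept Logistics ✓; age 53 ≥ 25 ✓; 38 hrs/wk ≥ 30 ✓ → eligible.
Childcare Subsidy — status full-time ✓; service 1557 days ≥ 1 year (≈365 days) ✓; grade G2 < G7 ✗ → not eligible.
Floating Holidays — status full-time ✗ (requires part-time, seasonal, or temporary) → not eligible.
Vision Plan — status full-time ✓; service 1557 days ≥ 1 month (≈30 days) ✓; age 53 ≥ 25 ✓; not eligible for Childcare Subsidy ✗ → not eligible.
Adoption Assistance — status full-time ✓; service 1557 days ≥ 18 months (≈540 days) ✓; 38 hrs/wk ≥ 20 ✓ → eligible.
401(k) Company Match — status full-time ✓; service 1557 days ≥ 12 months (≈360 days) ✓; rating 5 ≥ 3 ✓ → eligible.
Life Insurance — service 1557 days ≥ 120 days ✓; age 53 ≥ 18 ✓; rating 5 ≥ 4 ✓ → eligible.
Parking Benefit — status full-time ✓ (not excluded); service 1557 days ≥ 9 months (≈270 days) ✓; grade G2 ≥ G2 ✓; dept Logistics ✗ → not eligible.
Identity Protection Plan — status full-time ✓; service 1557 days ≥ 3 months (≈90 days) ✓; grade G2 < G7 ✗ → not eligible.

Legal Services Plan, Adoption Assistance, 401(k) Company Match, Life Insurance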